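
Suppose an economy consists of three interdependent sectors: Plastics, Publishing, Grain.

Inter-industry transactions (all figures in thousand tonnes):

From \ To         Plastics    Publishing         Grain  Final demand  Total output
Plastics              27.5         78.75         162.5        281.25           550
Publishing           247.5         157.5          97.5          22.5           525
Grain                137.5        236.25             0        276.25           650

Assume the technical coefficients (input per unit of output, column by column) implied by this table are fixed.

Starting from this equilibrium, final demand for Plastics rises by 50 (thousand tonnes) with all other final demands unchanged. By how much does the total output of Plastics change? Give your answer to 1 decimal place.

Δx_1 = 73.0

Technical coefficients a_ij = z_ij / X_j:
  a_11 = 27.5/550 = 0.05, a_21 = 247.5/550 = 0.45, a_31 = 137.5/550 = 0.25
  a_12 = 78.75/525 = 0.15, a_22 = 157.5/525 = 0.30, a_32 = 236.25/525 = 0.45
  a_13 = 162.5/650 = 0.25, a_23 = 97.5/650 = 0.15, a_33 = 0/650 = 0.00
I − A =
  [   0.95    -0.15    -0.25]
  [  -0.45     0.70    -0.15]
  [  -0.25    -0.45     1.00]
Cofactors of I−A, C_ij = (−1)^(i+j)·(minor ij) (rows/columns in the sector order above):
  C_11 = (0.70)(1.00) − (-0.15)(-0.45) = 0.6325
  C_12 = −[(-0.45)(1.00) − (-0.15)(-0.25)] = 0.4875
  C_13 = (-0.45)(-0.45) − (0.70)(-0.25) = 0.3775
  C_21 = −[(-0.15)(1.00) − (-0.25)(-0.45)] = 0.2625
  C_22 = (0.95)(1.00) − (-0.25)(-0.25) = 0.8875
  C_23 = −[(0.95)(-0.45) − (-0.15)(-0.25)] = 0.4650
  C_31 = (-0.15)(-0.15) − (-0.25)(0.70) = 0.1975
  C_32 = −[(0.95)(-0.15) − (-0.25)(-0.45)] = 0.2550
  C_33 = (0.95)(0.70) − (-0.15)(-0.45) = 0.5975
det(I−A) = Σ_j (I−A)_1j·C_1j = (0.95)(0.6325) + (-0.15)(0.4875) + (-0.25)(0.3775) = 0.433375
adj(I−A) = Cᵀ =
  [ 0.6325   0.2625   0.1975]
  [ 0.4875   0.8875   0.2550]
  [ 0.3775   0.4650   0.5975]
(I − A)⁻¹ = adj(I−A) / det(I−A) ≈
  [   1.4595     0.6057     0.4557]
  [   1.1249     2.0479     0.5884]
  [   0.8711     1.0730     1.3787]
Δx = (I − A)⁻¹ Δd with Δd having +50 in the Plastics component and 0 elsewhere.
So Δx_1 = L_11 · (+50), where L_11 = adj(I−A)_11 / det(I−A) = 0.6325 / 0.433375.
Δx_1 = 0.6325 × (+50) / 0.433375 = 31.625 / 0.433375 ≈ 73.0.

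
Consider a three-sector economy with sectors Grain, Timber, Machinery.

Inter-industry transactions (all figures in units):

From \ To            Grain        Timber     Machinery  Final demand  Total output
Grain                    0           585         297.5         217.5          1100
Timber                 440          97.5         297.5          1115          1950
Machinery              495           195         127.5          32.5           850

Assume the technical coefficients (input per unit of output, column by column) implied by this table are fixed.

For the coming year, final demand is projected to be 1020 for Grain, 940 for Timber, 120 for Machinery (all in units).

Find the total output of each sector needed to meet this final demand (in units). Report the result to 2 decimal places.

Technical coefficients a_ij = z_ij / X_j:
  a_GG = 0/1100 = 0.00, a_TG = 440/1100 = 0.40, a_MG = 495/1100 = 0.45
  a_GT = 585/1950 = 0.30, a_TT = 97.5/1950 = 0.05, a_MT = 195/1950 = 0.10
  a_GM = 297.5/850 = 0.35, a_TM = 297.5/850 = 0.35, a_MM = 127.5/850 = 0.15
I − A =
  [   1.00    -0.30    -0.35]
  [  -0.40     0.95    -0.35]
  [  -0.45    -0.10     0.85]
Cofactors of I−A, C_ij = (−1)^(i+j)·(minor ij) (rows/columns in the sector order above):
  C_11 = (0.95)(0.85) − (-0.35)(-0.10) = 0.7725
  C_12 = −[(-0.40)(0.85) − (-0.35)(-0.45)] = 0.4975
  C_13 = (-0.40)(-0.10) − (0.95)(-0.45) = 0.4675
  C_21 = −[(-0.30)(0.85) − (-0.35)(-0.10)] = 0.2900
  C_22 = (1.00)(0.85) − (-0.35)(-0.45) = 0.6925
  C_23 = −[(1.00)(-0.10) − (-0.30)(-0.45)] = 0.2350
  C_31 = (-0.30)(-0.35) − (-0.35)(0.95) = 0.4375
  C_32 = −[(1.00)(-0.35) − (-0.35)(-0.40)] = 0.4900
  C_33 = (1.00)(0.95) − (-0.30)(-0.40) = 0.8300
det(I−A) = Σ_j (I−A)_1j·C_1j = (1.00)(0.7725) + (-0.30)(0.4975) + (-0.35)(0.4675) = 0.459625
adj(I−A) = Cᵀ =
  [ 0.7725   0.2900   0.4375]
  [ 0.4975   0.6925   0.4900]
  [ 0.4675   0.2350   0.8300]
(I − A)⁻¹ = adj(I−A) / det(I−A) ≈
  [   1.6807     0.6309     0.9519]
  [   1.0824     1.5067     1.0661]
  [   1.0171     0.5113     1.8058]
x = (I − A)⁻¹ d = adj(I−A)·d / det(I−A), with det(I−A) = 0.459625:
  x_G = (0.7725·1020 + 0.2900·940 + 0.4375·120) / 0.459625 = 1113.05 / 0.459625 ≈ 2421.65
  x_T = (0.4975·1020 + 0.6925·940 + 0.4900·120) / 0.459625 = 1217.20 / 0.459625 ≈ 2648.25
  x_M = (0.4675·1020 + 0.2350·940 + 0.8300·120) / 0.459625 = 797.35 / 0.459625 ≈ 1734.78

x_G = 2421.65, x_T = 2648.25, x_M = 1734.78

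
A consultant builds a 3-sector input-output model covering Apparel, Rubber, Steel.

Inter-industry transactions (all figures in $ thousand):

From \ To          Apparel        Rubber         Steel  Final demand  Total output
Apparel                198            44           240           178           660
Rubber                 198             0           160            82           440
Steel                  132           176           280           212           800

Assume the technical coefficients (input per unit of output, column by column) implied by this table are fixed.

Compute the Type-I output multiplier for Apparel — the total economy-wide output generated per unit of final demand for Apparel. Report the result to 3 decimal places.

Technical coefficients a_ij = z_ij / X_j:
  a_AA = 198/660 = 0.30, a_RA = 198/660 = 0.30, a_SA = 132/660 = 0.20
  a_AR = 44/440 = 0.10, a_RR = 0/440 = 0.00, a_SR = 176/440 = 0.40
  a_AS = 240/800 = 0.30, a_RS = 160/800 = 0.20, a_SS = 280/800 = 0.35
I − A =
  [   0.70    -0.10    -0.30]
  [  -0.30     1.00    -0.20]
  [  -0.20    -0.40     0.65]
Cofactors of I−A, C_ij = (−1)^(i+j)·(minor ij) (rows/columns in the sector order above):
  C_11 = (1.00)(0.65) − (-0.20)(-0.40) = 0.5700
  C_12 = −[(-0.30)(0.65) − (-0.20)(-0.20)] = 0.2350
  C_13 = (-0.30)(-0.40) − (1.00)(-0.20) = 0.3200
  C_21 = −[(-0.10)(0.65) − (-0.30)(-0.40)] = 0.1850
  C_22 = (0.70)(0.65) − (-0.30)(-0.20) = 0.3950
  C_23 = −[(0.70)(-0.40) − (-0.10)(-0.20)] = 0.3000
  C_31 = (-0.10)(-0.20) − (-0.30)(1.00) = 0.3200
  C_32 = −[(0.70)(-0.20) − (-0.30)(-0.30)] = 0.2300
  C_33 = (0.70)(1.00) − (-0.10)(-0.30) = 0.6700
det(I−A) = Σ_j (I−A)_1j·C_1j = (0.70)(0.5700) + (-0.10)(0.2350) + (-0.30)(0.3200) = 0.2795
adj(I−A) = Cᵀ =
  [ 0.5700   0.1850   0.3200]
  [ 0.2350   0.3950   0.2300]
  [ 0.3200   0.3000   0.6700]
(I − A)⁻¹ = adj(I−A) / det(I−A) ≈
  [   2.0394     0.6619     1.1449]
  [   0.8408     1.4132     0.8229]
  [   1.1449     1.0733     2.3971]
The output multiplier for sector j is the column-j sum of the Leontief inverse (I − A)⁻¹ = adj(I−A) / det(I−A).
Column A of adj(I−A): (0.5700, 0.2350, 0.3200); det(I−A) = 0.2795.
m_A = (0.5700 + 0.2350 + 0.3200) / 0.2795 = 1.125 / 0.2795 ≈ 4.025.

m_A = 4.025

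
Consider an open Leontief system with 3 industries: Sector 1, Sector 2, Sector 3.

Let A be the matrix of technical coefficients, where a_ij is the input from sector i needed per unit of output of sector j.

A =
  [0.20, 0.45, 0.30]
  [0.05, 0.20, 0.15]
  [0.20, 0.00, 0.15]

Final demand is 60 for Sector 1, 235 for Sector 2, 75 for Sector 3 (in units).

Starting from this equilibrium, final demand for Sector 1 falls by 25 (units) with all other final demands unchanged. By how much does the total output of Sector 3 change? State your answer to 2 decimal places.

I − A =
  [   0.80    -0.45    -0.30]
  [  -0.05     0.80    -0.15]
  [  -0.20     0.00     0.85]
Cofactors of I−A, C_ij = (−1)^(i+j)·(minor ij) (rows/columns in the sector order above):
  C_11 = (0.80)(0.85) − (-0.15)(0.00) = 0.6800
  C_12 = −[(-0.05)(0.85) − (-0.15)(-0.20)] = 0.0725
  C_13 = (-0.05)(0.00) − (0.80)(-0.20) = 0.1600
  C_21 = −[(-0.45)(0.85) − (-0.30)(0.00)] = 0.3825
  C_22 = (0.80)(0.85) − (-0.30)(-0.20) = 0.6200
  C_23 = −[(0.80)(0.00) − (-0.45)(-0.20)] = 0.0900
  C_31 = (-0.45)(-0.15) − (-0.30)(0.80) = 0.3075
  C_32 = −[(0.80)(-0.15) − (-0.30)(-0.05)] = 0.1350
  C_33 = (0.80)(0.80) − (-0.45)(-0.05) = 0.6175
det(I−A) = Σ_j (I−A)_1j·C_1j = (0.80)(0.6800) + (-0.45)(0.0725) + (-0.30)(0.1600) = 0.463375
adj(I−A) = Cᵀ =
  [ 0.6800   0.3825   0.3075]
  [ 0.0725   0.6200   0.1350]
  [ 0.1600   0.0900   0.6175]
(I − A)⁻¹ = adj(I−A) / det(I−A) ≈
  [   1.4675     0.8255     0.6636]
  [   0.1565     1.3380     0.2913]
  [   0.3453     0.1942     1.3326]
Δx = (I − A)⁻¹ Δd with Δd having -25 in the Sector 1 component and 0 elsewhere.
So Δx_3 = L_31 · (-25), where L_31 = adj(I−A)_31 / det(I−A) = 0.1600 / 0.463375.
Δx_3 = 0.1600 × (-25) / 0.463375 = -4.00 / 0.463375 ≈ -8.63.

Δx_3 = -8.63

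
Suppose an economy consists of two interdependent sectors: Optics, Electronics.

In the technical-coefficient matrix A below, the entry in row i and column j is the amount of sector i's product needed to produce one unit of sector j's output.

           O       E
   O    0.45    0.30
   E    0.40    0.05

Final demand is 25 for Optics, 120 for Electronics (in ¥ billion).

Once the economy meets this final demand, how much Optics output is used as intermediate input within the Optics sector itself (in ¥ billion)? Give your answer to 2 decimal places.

I − A =
  [   0.55    -0.30]
  [  -0.40     0.95]
det(I−A) = (0.55)(0.95) − (-0.30)(-0.40) = 0.4025
adj(I−A) = [[0.95, 0.30], [0.40, 0.55]]
(I − A)⁻¹ = adj(I−A) / det(I−A) ≈
  [   2.3602     0.7453]
  [   0.9938     1.3665]
First solve x = (I − A)⁻¹ d = adj(I−A)·d / det(I−A); in particular x_O = (0.95·25 + 0.30·120) / 0.4025 = 59.75 / 0.4025 ≈ 148.4472.
Intermediate flow from O to O: z_OO = a_OO · x_O = 0.45 × 59.75 / 0.4025 = 26.8875 / 0.4025 ≈ 66.80.

z_OO = 66.80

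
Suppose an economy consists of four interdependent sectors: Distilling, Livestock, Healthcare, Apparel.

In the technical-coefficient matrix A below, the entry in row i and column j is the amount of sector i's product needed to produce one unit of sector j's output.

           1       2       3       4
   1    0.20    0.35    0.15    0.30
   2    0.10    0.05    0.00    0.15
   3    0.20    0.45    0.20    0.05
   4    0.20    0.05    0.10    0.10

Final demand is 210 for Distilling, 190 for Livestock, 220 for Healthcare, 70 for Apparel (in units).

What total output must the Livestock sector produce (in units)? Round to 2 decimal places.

I − A =
  [   0.80    -0.35    -0.15    -0.30]
  [  -0.10     0.95     0.00    -0.15]
  [  -0.20    -0.45     0.80    -0.05]
  [  -0.20    -0.05    -0.10     0.90]
Compute the cofactors C_ij = (−1)^(i+j)·(3×3 minor ij) of I−A; the adjugate is their transpose:
adj(I−A) = Cᵀ =
  [ 0.666500   0.336875   0.160875   0.287250]
  [ 0.098500   0.489500   0.033000   0.116250]
  [ 0.233250   0.368500   0.577500   0.171250]
  [ 0.179500   0.143000   0.101750   0.544750]
det(I−A) = Σ_j (I−A)_1j·C_1j = (0.80)(0.666500) + (-0.35)(0.098500) + (-0.15)(0.233250) + (-0.30)(0.179500) = 0.4098875
(I − A)⁻¹ = adj(I−A) / det(I−A) ≈
  [   1.6261     0.8219     0.3925     0.7008]
  [   0.2403     1.1942     0.0805     0.2836]
  [   0.5691     0.8990     1.4089     0.4178]
  [   0.4379     0.3489     0.2482     1.3290]
x = (I − A)⁻¹ d = adj(I−A)·d / det(I−A), with det(I−A) = 0.4098875:
  x_1 = (0.666500·210 + 0.336875·190 + 0.160875·220 + 0.287250·70) / 0.4098875 = 259.47125 / 0.4098875 ≈ 633.03
  x_2 = (0.098500·210 + 0.489500·190 + 0.033000·220 + 0.116250·70) / 0.4098875 = 129.0875 / 0.4098875 ≈ 314.93
  x_3 = (0.233250·210 + 0.368500·190 + 0.577500·220 + 0.171250·70) / 0.4098875 = 258.035 / 0.4098875 ≈ 629.53
  x_4 = (0.179500·210 + 0.143000·190 + 0.101750·220 + 0.544750·70) / 0.4098875 = 125.3825 / 0.4098875 ≈ 305.89

x_2 = 314.93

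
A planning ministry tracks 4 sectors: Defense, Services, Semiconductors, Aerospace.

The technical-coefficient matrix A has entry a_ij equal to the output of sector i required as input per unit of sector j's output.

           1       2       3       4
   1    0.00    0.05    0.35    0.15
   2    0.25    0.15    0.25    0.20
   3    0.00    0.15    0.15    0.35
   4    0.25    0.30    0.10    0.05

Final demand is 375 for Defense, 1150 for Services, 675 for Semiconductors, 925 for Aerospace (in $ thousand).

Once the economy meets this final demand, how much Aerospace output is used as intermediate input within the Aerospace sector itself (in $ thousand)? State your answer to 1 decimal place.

I − A =
  [   1.00    -0.05    -0.35    -0.15]
  [  -0.25     0.85    -0.25    -0.20]
  [   0.00    -0.15     0.85    -0.35]
  [  -0.25    -0.30    -0.10     0.95]
Compute the cofactors C_ij = (−1)^(i+j)·(3×3 minor ij) of I−A; the adjugate is their transpose:
adj(I−A) = Cᵀ =
  [ 0.54075   0.16575   0.29850   0.23025]
  [ 0.25750   0.71000   0.35250   0.32000]
  [ 0.14375   0.24625   0.69000   0.32875]
  [ 0.23875   0.29375   0.26250   0.66125]
det(I−A) = Σ_j (I−A)_1j·C_1j = (1.00)(0.54075) + (-0.05)(0.25750) + (-0.35)(0.14375) + (-0.15)(0.23875) = 0.44175
(I − A)⁻¹ = adj(I−A) / det(I−A) ≈
  [   1.2241     0.3752     0.6757     0.5212]
  [   0.5829     1.6072     0.7980     0.7244]
  [   0.3254     0.5574     1.5620     0.7442]
  [   0.5405     0.6650     0.5942     1.4969]
First solve x = (I − A)⁻¹ d = adj(I−A)·d / det(I−A); in particular x_4 = (0.23875·375 + 0.29375·1150 + 0.26250·675 + 0.66125·925) / 0.44175 = 1216.1875 / 0.44175 ≈ 2753.113.
Intermediate flow from 4 to 4: z_44 = a_44 · x_4 = 0.05 × 1216.1875 / 0.44175 = 60.809375 / 0.44175 ≈ 137.7.

z_44 = 137.7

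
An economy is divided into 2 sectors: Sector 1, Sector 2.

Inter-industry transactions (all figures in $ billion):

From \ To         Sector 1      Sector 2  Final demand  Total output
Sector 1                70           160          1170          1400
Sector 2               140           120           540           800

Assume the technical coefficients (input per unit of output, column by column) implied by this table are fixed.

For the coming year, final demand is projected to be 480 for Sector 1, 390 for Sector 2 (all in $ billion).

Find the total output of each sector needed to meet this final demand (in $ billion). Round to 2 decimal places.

x_1 = 617.14, x_2 = 531.43

Technical coefficients a_ij = z_ij / X_j:
  a_11 = 70/1400 = 0.05, a_21 = 140/1400 = 0.10
  a_12 = 160/800 = 0.20, a_22 = 120/800 = 0.15
I − A =
  [   0.95    -0.20]
  [  -0.10     0.85]
det(I−A) = (0.95)(0.85) − (-0.20)(-0.10) = 0.7875
adj(I−A) = [[0.85, 0.20], [0.10, 0.95]]
(I − A)⁻¹ = adj(I−A) / det(I−A) ≈
  [   1.0794     0.2540]
  [   0.1270     1.2063]
x = (I − A)⁻¹ d = adj(I−A)·d / det(I−A), with det(I−A) = 0.7875:
  x_1 = (0.85·480 + 0.20·390) / 0.7875 = 486.00 / 0.7875 ≈ 617.14
  x_2 = (0.10·480 + 0.95·390) / 0.7875 = 418.50 / 0.7875 ≈ 531.43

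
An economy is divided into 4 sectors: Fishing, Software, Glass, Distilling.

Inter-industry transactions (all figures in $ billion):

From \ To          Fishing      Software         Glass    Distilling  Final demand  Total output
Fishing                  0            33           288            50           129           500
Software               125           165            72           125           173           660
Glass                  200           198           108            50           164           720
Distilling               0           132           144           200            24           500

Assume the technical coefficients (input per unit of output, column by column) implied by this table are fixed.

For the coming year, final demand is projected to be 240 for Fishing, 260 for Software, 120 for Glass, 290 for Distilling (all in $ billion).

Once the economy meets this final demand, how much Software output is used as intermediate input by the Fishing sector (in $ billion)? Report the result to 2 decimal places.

Technical coefficients a_ij = z_ij / X_j:
  a_11 = 0/500 = 0.00, a_21 = 125/500 = 0.25, a_31 = 200/500 = 0.40, a_41 = 0/500 = 0.00
  a_12 = 33/660 = 0.05, a_22 = 165/660 = 0.25, a_32 = 198/660 = 0.30, a_42 = 132/660 = 0.20
  a_13 = 288/720 = 0.40, a_23 = 72/720 = 0.10, a_33 = 108/720 = 0.15, a_43 = 144/720 = 0.20
  a_14 = 50/500 = 0.10, a_24 = 125/500 = 0.25, a_34 = 50/500 = 0.10, a_44 = 200/500 = 0.40
I − A =
  [   1.00    -0.05    -0.40    -0.10]
  [  -0.25     0.75    -0.10    -0.25]
  [  -0.40    -0.30     0.85    -0.10]
  [   0.00    -0.20    -0.20     0.60]
Compute the cofactors C_ij = (−1)^(i+j)·(3×3 minor ij) of I−A; the adjugate is their transpose:
adj(I−A) = Cᵀ =
  [ 0.290000   0.127500   0.182500   0.131875]
  [ 0.166500   0.386000   0.175000   0.217750]
  [ 0.210000   0.220000   0.387500   0.191250]
  [ 0.125500   0.202000   0.187500   0.444875]
det(I−A) = Σ_j (I−A)_1j·C_1j = (1.00)(0.290000) + (-0.05)(0.166500) + (-0.40)(0.210000) + (-0.10)(0.125500) = 0.185125
(I − A)⁻¹ = adj(I−A) / det(I−A) ≈
  [   1.5665     0.6887     0.9858     0.7124]
  [   0.8994     2.0851     0.9453     1.1762]
  [   1.1344     1.1884     2.0932     1.0331]
  [   0.6779     1.0912     1.0128     2.4031]
First solve x = (I − A)⁻¹ d = adj(I−A)·d / det(I−A); in particular x_1 = (0.290000·240 + 0.127500·260 + 0.182500·120 + 0.131875·290) / 0.185125 = 162.89375 / 0.185125 ≈ 879.9122.
Intermediate flow from 2 to 1: z_21 = a_21 · x_1 = 0.25 × 162.89375 / 0.185125 = 40.7234375 / 0.185125 ≈ 219.98.

z_21 = 219.98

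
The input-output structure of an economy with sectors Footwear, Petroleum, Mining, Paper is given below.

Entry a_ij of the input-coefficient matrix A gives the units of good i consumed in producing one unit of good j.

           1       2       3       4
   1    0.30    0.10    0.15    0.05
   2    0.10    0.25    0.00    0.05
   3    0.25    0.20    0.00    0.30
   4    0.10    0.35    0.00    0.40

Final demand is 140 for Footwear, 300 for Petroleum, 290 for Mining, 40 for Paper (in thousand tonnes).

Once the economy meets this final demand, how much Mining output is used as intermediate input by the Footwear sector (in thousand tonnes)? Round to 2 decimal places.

z_31 = 108.22

I − A =
  [   0.70    -0.10    -0.15    -0.05]
  [  -0.10     0.75     0.00    -0.05]
  [  -0.25    -0.20     1.00    -0.30]
  [  -0.10    -0.35     0.00     0.60]
Compute the cofactors C_ij = (−1)^(i+j)·(3×3 minor ij) of I−A; the adjugate is their transpose:
adj(I−A) = Cᵀ =
  [ 0.432500   0.111250   0.064875   0.077750]
  [ 0.065000   0.388000   0.009750   0.042625]
  [ 0.154125   0.178875   0.290750   0.173125]
  [ 0.110000   0.244875   0.016500   0.483875]
det(I−A) = Σ_j (I−A)_1j·C_1j = (0.70)(0.432500) + (-0.10)(0.065000) + (-0.15)(0.154125) + (-0.05)(0.110000) = 0.26763125
(I − A)⁻¹ = adj(I−A) / det(I−A) ≈
  [   1.6160     0.4157     0.2424     0.2905]
  [   0.2429     1.4498     0.0364     0.1593]
  [   0.5759     0.6684     1.0864     0.6469]
  [   0.4110     0.9150     0.0617     1.8080]
First solve x = (I − A)⁻¹ d = adj(I−A)·d / det(I−A); in particular x_1 = (0.432500·140 + 0.111250·300 + 0.064875·290 + 0.077750·40) / 0.26763125 = 115.84875 / 0.26763125 ≈ 432.8671.
Intermediate flow from 3 to 1: z_31 = a_31 · x_1 = 0.25 × 115.84875 / 0.26763125 = 28.9621875 / 0.26763125 ≈ 108.22.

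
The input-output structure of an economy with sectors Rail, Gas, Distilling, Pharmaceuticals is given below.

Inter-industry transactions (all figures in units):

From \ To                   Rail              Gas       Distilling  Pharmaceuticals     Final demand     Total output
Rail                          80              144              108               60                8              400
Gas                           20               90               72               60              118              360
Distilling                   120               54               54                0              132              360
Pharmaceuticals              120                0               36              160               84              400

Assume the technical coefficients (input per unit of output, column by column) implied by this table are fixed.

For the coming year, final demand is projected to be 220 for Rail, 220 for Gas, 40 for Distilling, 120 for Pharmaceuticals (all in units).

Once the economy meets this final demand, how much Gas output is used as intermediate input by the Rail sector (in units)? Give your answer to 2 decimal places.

z_GR = 45.24

Technical coefficients a_ij = z_ij / X_j:
  a_RR = 80/400 = 0.20, a_GR = 20/400 = 0.05, a_DR = 120/400 = 0.30, a_PR = 120/400 = 0.30
  a_RG = 144/360 = 0.40, a_GG = 90/360 = 0.25, a_DG = 54/360 = 0.15, a_PG = 0/360 = 0.00
  a_RD = 108/360 = 0.30, a_GD = 72/360 = 0.20, a_DD = 54/360 = 0.15, a_PD = 36/360 = 0.10
  a_RP = 60/400 = 0.15, a_GP = 60/400 = 0.15, a_DP = 0/400 = 0.00, a_PP = 160/400 = 0.40
I − A =
  [   0.80    -0.40    -0.30    -0.15]
  [  -0.05     0.75    -0.20    -0.15]
  [  -0.30    -0.15     0.85     0.00]
  [  -0.30     0.00    -0.10     0.60]
Compute the cofactors C_ij = (−1)^(i+j)·(3×3 minor ij) of I−A; the adjugate is their transpose:
adj(I−A) = Cᵀ =
  [ 0.362250   0.233250   0.200250   0.148875]
  [ 0.104250   0.311250   0.122250   0.103875]
  [ 0.146250   0.137250   0.296250   0.070875]
  [ 0.205500   0.139500   0.149500   0.375250]
det(I−A) = Σ_j (I−A)_1j·C_1j = (0.80)(0.362250) + (-0.40)(0.104250) + (-0.30)(0.146250) + (-0.15)(0.205500) = 0.1734
(I − A)⁻¹ = adj(I−A) / det(I−A) ≈
  [   2.0891     1.3452     1.1548     0.8586]
  [   0.6012     1.7950     0.7050     0.5990]
  [   0.8434     0.7915     1.7085     0.4087]
  [   1.1851     0.8045     0.8622     2.1641]
First solve x = (I − A)⁻¹ d = adj(I−A)·d / det(I−A); in particular x_R = (0.362250·220 + 0.233250·220 + 0.200250·40 + 0.148875·120) / 0.1734 = 156.885 / 0.1734 ≈ 904.7578.
Intermediate flow from G to R: z_GR = a_GR · x_R = 0.05 × 156.885 / 0.1734 = 7.84425 / 0.1734 ≈ 45.24.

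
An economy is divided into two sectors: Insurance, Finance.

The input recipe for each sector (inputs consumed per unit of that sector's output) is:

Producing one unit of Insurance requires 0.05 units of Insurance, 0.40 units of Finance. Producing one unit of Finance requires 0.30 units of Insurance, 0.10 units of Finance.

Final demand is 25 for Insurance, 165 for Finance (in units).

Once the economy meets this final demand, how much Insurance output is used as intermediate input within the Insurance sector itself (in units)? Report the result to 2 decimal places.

I − A =
  [   0.95    -0.30]
  [  -0.40     0.90]
det(I−A) = (0.95)(0.90) − (-0.30)(-0.40) = 0.7350
adj(I−A) = [[0.90, 0.30], [0.40, 0.95]]
(I − A)⁻¹ = adj(I−A) / det(I−A) ≈
  [   1.2245     0.4082]
  [   0.5442     1.2925]
First solve x = (I − A)⁻¹ d = adj(I−A)·d / det(I−A); in particular x_1 = (0.90·25 + 0.30·165) / 0.7350 = 72.00 / 0.7350 ≈ 97.9592.
Intermediate flow from 1 to 1: z_11 = a_11 · x_1 = 0.05 × 72.00 / 0.7350 = 3.60 / 0.7350 ≈ 4.90.

z_11 = 4.90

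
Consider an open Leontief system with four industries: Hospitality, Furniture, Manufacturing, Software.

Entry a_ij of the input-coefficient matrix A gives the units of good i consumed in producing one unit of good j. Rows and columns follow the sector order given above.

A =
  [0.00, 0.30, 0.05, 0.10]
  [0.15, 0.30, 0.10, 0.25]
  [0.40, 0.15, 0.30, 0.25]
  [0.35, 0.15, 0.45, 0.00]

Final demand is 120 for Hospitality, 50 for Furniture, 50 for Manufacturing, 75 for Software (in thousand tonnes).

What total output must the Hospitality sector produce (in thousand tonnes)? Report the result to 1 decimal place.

x_1 = 298.8

I − A =
  [   1.00    -0.30    -0.05    -0.10]
  [  -0.15     0.70    -0.10    -0.25]
  [  -0.40    -0.15     0.70    -0.25]
  [  -0.35    -0.15    -0.45     1.00]
Compute the cofactors C_ij = (−1)^(i+j)·(3×3 minor ij) of I−A; the adjugate is their transpose:
adj(I−A) = Cᵀ =
  [ 0.349375   0.202875   0.129875   0.118125]
  [ 0.243125   0.520625   0.227625   0.211375]
  [ 0.367500   0.334500   0.564500   0.261500]
  [ 0.324125   0.299625   0.333625   0.416375]
det(I−A) = Σ_j (I−A)_1j·C_1j = (1.00)(0.349375) + (-0.30)(0.243125) + (-0.05)(0.367500) + (-0.10)(0.324125) = 0.22565
(I − A)⁻¹ = adj(I−A) / det(I−A) ≈
  [   1.5483     0.8991     0.5756     0.5235]
  [   1.0774     2.3072     1.0088     0.9367]
  [   1.6286     1.4824     2.5017     1.1589]
  [   1.4364     1.3278     1.4785     1.8452]
x = (I − A)⁻¹ d = adj(I−A)·d / det(I−A), with det(I−A) = 0.22565:
  x_1 = (0.349375·120 + 0.202875·50 + 0.129875·50 + 0.118125·75) / 0.22565 = 67.421875 / 0.22565 ≈ 298.8
  x_2 = (0.243125·120 + 0.520625·50 + 0.227625·50 + 0.211375·75) / 0.22565 = 82.440625 / 0.22565 ≈ 365.3
  x_3 = (0.367500·120 + 0.334500·50 + 0.564500·50 + 0.261500·75) / 0.22565 = 108.6625 / 0.22565 ≈ 481.6
  x_4 = (0.324125·120 + 0.299625·50 + 0.333625·50 + 0.416375·75) / 0.22565 = 101.785625 / 0.22565 ≈ 451.1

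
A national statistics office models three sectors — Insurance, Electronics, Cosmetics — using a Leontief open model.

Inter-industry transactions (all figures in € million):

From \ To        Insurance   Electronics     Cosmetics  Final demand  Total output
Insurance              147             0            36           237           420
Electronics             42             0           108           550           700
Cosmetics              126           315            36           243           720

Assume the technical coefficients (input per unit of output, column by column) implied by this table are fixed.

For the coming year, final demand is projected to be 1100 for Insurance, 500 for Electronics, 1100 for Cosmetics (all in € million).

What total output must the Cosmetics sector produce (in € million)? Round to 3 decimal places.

x_C = 2230.061

Technical coefficients a_ij = z_ij / X_j:
  a_II = 147/420 = 0.35, a_EI = 42/420 = 0.10, a_CI = 126/420 = 0.30
  a_IE = 0/700 = 0.00, a_EE = 0/700 = 0.00, a_CE = 315/700 = 0.45
  a_IC = 36/720 = 0.05, a_EC = 108/720 = 0.15, a_CC = 36/720 = 0.05
I − A =
  [   0.65     0.00    -0.05]
  [  -0.10     1.00    -0.15]
  [  -0.30    -0.45     0.95]
Cofactors of I−A, C_ij = (−1)^(i+j)·(minor ij) (rows/columns in the sector order above):
  C_11 = (1.00)(0.95) − (-0.15)(-0.45) = 0.8825
  C_12 = −[(-0.10)(0.95) − (-0.15)(-0.30)] = 0.1400
  C_13 = (-0.10)(-0.45) − (1.00)(-0.30) = 0.3450
  C_21 = −[(0.00)(0.95) − (-0.05)(-0.45)] = 0.0225
  C_22 = (0.65)(0.95) − (-0.05)(-0.30) = 0.6025
  C_23 = −[(0.65)(-0.45) − (0.00)(-0.30)] = 0.2925
  C_31 = (0.00)(-0.15) − (-0.05)(1.00) = 0.0500
  C_32 = −[(0.65)(-0.15) − (-0.05)(-0.10)] = 0.1025
  C_33 = (0.65)(1.00) − (0.00)(-0.10) = 0.6500
det(I−A) = Σ_j (I−A)_1j·C_1j = (0.65)(0.8825) + (0.00)(0.1400) + (-0.05)(0.3450) = 0.556375
adj(I−A) = Cᵀ =
  [ 0.8825   0.0225   0.0500]
  [ 0.1400   0.6025   0.1025]
  [ 0.3450   0.2925   0.6500]
(I − A)⁻¹ = adj(I−A) / det(I−A) ≈
  [   1.5862     0.0404     0.0899]
  [   0.2516     1.0829     0.1842]
  [   0.6201     0.5257     1.1683]
x = (I − A)⁻¹ d = adj(I−A)·d / det(I−A), with det(I−A) = 0.556375:
  x_I = (0.8825·1100 + 0.0225·500 + 0.0500·1100) / 0.556375 = 1037.00 / 0.556375 ≈ 1863.851
  x_E = (0.1400·1100 + 0.6025·500 + 0.1025·1100) / 0.556375 = 568.00 / 0.556375 ≈ 1020.894
  x_C = (0.3450·1100 + 0.2925·500 + 0.6500·1100) / 0.556375 = 1240.75 / 0.556375 ≈ 2230.061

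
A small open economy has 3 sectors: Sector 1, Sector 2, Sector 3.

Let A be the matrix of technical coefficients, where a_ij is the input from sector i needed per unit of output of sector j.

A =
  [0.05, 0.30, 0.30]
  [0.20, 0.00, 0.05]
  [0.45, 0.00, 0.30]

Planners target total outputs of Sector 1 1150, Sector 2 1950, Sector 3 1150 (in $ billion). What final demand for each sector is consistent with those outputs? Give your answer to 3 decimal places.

I − A =
  [   0.95    -0.30    -0.30]
  [  -0.20     1.00    -0.05]
  [  -0.45     0.00     0.70]
d = (I − A) x:
  d_1 = (+0.95)·1150 + (-0.30)·1950 + (-0.30)·1150 = 162.500
  d_2 = (-0.20)·1150 + (+1.00)·1950 + (-0.05)·1150 = 1662.500
  d_3 = (-0.45)·1150 + (+0.00)·1950 + (+0.70)·1150 = 287.500

d_1 = 162.500, d_2 = 1662.500, d_3 = 287.500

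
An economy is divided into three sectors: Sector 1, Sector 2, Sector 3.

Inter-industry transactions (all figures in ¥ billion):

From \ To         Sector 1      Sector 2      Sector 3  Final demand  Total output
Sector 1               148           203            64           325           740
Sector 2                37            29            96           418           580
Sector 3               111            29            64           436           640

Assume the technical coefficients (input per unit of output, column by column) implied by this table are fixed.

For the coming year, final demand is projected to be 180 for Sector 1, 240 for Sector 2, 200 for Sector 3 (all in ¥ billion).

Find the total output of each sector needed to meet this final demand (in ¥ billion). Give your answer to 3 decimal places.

x_1 = 404.532, x_2 = 322.485, x_3 = 307.560

Technical coefficients a_ij = z_ij / X_j:
  a_11 = 148/740 = 0.20, a_21 = 37/740 = 0.05, a_31 = 111/740 = 0.15
  a_12 = 203/580 = 0.35, a_22 = 29/580 = 0.05, a_32 = 29/580 = 0.05
  a_13 = 64/640 = 0.10, a_23 = 96/640 = 0.15, a_33 = 64/640 = 0.10
I − A =
  [   0.80    -0.35    -0.10]
  [  -0.05     0.95    -0.15]
  [  -0.15    -0.05     0.90]
Cofactors of I−A, C_ij = (−1)^(i+j)·(minor ij) (rows/columns in the sector order above):
  C_11 = (0.95)(0.90) − (-0.15)(-0.05) = 0.8475
  C_12 = −[(-0.05)(0.90) − (-0.15)(-0.15)] = 0.0675
  C_13 = (-0.05)(-0.05) − (0.95)(-0.15) = 0.1450
  C_21 = −[(-0.35)(0.90) − (-0.10)(-0.05)] = 0.3200
  C_22 = (0.80)(0.90) − (-0.10)(-0.15) = 0.7050
  C_23 = −[(0.80)(-0.05) − (-0.35)(-0.15)] = 0.0925
  C_31 = (-0.35)(-0.15) − (-0.10)(0.95) = 0.1475
  C_32 = −[(0.80)(-0.15) − (-0.10)(-0.05)] = 0.1250
  C_33 = (0.80)(0.95) − (-0.35)(-0.05) = 0.7425
det(I−A) = Σ_j (I−A)_1j·C_1j = (0.80)(0.8475) + (-0.35)(0.0675) + (-0.10)(0.1450) = 0.639875
adj(I−A) = Cᵀ =
  [ 0.8475   0.3200   0.1475]
  [ 0.0675   0.7050   0.1250]
  [ 0.1450   0.0925   0.7425]
(I − A)⁻¹ = adj(I−A) / det(I−A) ≈
  [   1.3245     0.5001     0.2305]
  [   0.1055     1.1018     0.1954]
  [   0.2266     0.1446     1.1604]
x = (I − A)⁻¹ d = adj(I−A)·d / det(I−A), with det(I−A) = 0.639875:
  x_1 = (0.8475·180 + 0.3200·240 + 0.1475·200) / 0.639875 = 258.85 / 0.639875 ≈ 404.532
  x_2 = (0.0675·180 + 0.7050·240 + 0.1250·200) / 0.639875 = 206.35 / 0.639875 ≈ 322.485
  x_3 = (0.1450·180 + 0.0925·240 + 0.7425·200) / 0.639875 = 196.80 / 0.639875 ≈ 307.560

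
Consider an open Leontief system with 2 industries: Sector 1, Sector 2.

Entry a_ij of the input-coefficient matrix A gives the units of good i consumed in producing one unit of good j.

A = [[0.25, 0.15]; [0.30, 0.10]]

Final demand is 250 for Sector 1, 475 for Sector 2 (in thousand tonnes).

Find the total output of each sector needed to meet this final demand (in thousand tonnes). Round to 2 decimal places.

I − A =
  [   0.75    -0.15]
  [  -0.30     0.90]
det(I−A) = (0.75)(0.90) − (-0.15)(-0.30) = 0.6300
adj(I−A) = [[0.90, 0.15], [0.30, 0.75]]
(I − A)⁻¹ = adj(I−A) / det(I−A) ≈
  [   1.4286     0.2381]
  [   0.4762     1.1905]
x = (I − A)⁻¹ d = adj(I−A)·d / det(I−A), with det(I−A) = 0.6300:
  x_1 = (0.90·250 + 0.15·475) / 0.6300 = 296.25 / 0.6300 ≈ 470.24
  x_2 = (0.30·250 + 0.75·475) / 0.6300 = 431.25 / 0.6300 ≈ 684.52

x_1 = 470.24, x_2 = 684.52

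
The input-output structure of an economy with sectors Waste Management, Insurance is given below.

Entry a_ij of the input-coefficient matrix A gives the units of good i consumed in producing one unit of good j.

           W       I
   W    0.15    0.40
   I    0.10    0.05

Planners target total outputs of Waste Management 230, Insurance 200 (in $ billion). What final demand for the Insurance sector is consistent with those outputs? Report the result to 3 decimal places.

d_I = 167.000

I − A =
  [   0.85    -0.40]
  [  -0.10     0.95]
d = (I − A) x:
  d_W = (+0.85)·230 + (-0.40)·200 = 115.500
  d_I = (-0.10)·230 + (+0.95)·200 = 167.000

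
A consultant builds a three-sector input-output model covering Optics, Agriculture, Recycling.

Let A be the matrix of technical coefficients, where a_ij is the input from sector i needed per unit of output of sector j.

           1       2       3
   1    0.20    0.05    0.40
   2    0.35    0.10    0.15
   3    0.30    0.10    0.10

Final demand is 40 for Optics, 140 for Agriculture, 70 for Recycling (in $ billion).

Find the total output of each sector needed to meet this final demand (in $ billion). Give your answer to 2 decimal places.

I − A =
  [   0.80    -0.05    -0.40]
  [  -0.35     0.90    -0.15]
  [  -0.30    -0.10     0.90]
Cofactors of I−A, C_ij = (−1)^(i+j)·(minor ij) (rows/columns in the sector order above):
  C_11 = (0.90)(0.90) − (-0.15)(-0.10) = 0.7950
  C_12 = −[(-0.35)(0.90) − (-0.15)(-0.30)] = 0.3600
  C_13 = (-0.35)(-0.10) − (0.90)(-0.30) = 0.3050
  C_21 = −[(-0.05)(0.90) − (-0.40)(-0.10)] = 0.0850
  C_22 = (0.80)(0.90) − (-0.40)(-0.30) = 0.6000
  C_23 = −[(0.80)(-0.10) − (-0.05)(-0.30)] = 0.0950
  C_31 = (-0.05)(-0.15) − (-0.40)(0.90) = 0.3675
  C_32 = −[(0.80)(-0.15) − (-0.40)(-0.35)] = 0.2600
  C_33 = (0.80)(0.90) − (-0.05)(-0.35) = 0.7025
det(I−A) = Σ_j (I−A)_1j·C_1j = (0.80)(0.7950) + (-0.05)(0.3600) + (-0.40)(0.3050) = 0.4960
adj(I−A) = Cᵀ =
  [ 0.7950   0.0850   0.3675]
  [ 0.3600   0.6000   0.2600]
  [ 0.3050   0.0950   0.7025]
(I − A)⁻¹ = adj(I−A) / det(I−A) ≈
  [   1.6028     0.1714     0.7409]
  [   0.7258     1.2097     0.5242]
  [   0.6149     0.1915     1.4163]
x = (I − A)⁻¹ d = adj(I−A)·d / det(I−A), with det(I−A) = 0.4960:
  x_1 = (0.7950·40 + 0.0850·140 + 0.3675·70) / 0.4960 = 69.425 / 0.4960 ≈ 139.97
  x_2 = (0.3600·40 + 0.6000·140 + 0.2600·70) / 0.4960 = 116.60 / 0.4960 ≈ 235.08
  x_3 = (0.3050·40 + 0.0950·140 + 0.7025·70) / 0.4960 = 74.675 / 0.4960 ≈ 150.55

x_1 = 139.97, x_2 = 235.08, x_3 = 150.55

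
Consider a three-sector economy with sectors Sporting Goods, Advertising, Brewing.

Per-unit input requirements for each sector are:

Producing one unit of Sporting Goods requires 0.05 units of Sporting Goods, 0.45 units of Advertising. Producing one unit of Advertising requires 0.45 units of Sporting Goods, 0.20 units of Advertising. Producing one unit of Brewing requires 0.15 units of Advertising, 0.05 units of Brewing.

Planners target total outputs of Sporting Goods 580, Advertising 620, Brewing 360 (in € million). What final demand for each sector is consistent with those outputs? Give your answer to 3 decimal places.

d_1 = 272.000, d_2 = 181.000, d_3 = 342.000

I − A =
  [   0.95    -0.45     0.00]
  [  -0.45     0.80    -0.15]
  [   0.00     0.00     0.95]
d = (I − A) x:
  d_1 = (+0.95)·580 + (-0.45)·620 + (+0.00)·360 = 272.000
  d_2 = (-0.45)·580 + (+0.80)·620 + (-0.15)·360 = 181.000
  d_3 = (+0.00)·580 + (+0.00)·620 + (+0.95)·360 = 342.000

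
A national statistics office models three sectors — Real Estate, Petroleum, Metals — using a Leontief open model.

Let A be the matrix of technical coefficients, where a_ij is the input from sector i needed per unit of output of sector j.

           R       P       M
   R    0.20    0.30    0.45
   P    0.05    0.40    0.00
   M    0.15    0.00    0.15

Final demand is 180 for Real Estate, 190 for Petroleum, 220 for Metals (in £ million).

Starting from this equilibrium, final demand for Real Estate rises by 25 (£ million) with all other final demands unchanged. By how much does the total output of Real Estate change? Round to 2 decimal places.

I − A =
  [   0.80    -0.30    -0.45]
  [  -0.05     0.60     0.00]
  [  -0.15     0.00     0.85]
Cofactors of I−A, C_ij = (−1)^(i+j)·(minor ij) (rows/columns in the sector order above):
  C_11 = (0.60)(0.85) − (0.00)(0.00) = 0.5100
  C_12 = −[(-0.05)(0.85) − (0.00)(-0.15)] = 0.0425
  C_13 = (-0.05)(0.00) − (0.60)(-0.15) = 0.0900
  C_21 = −[(-0.30)(0.85) − (-0.45)(0.00)] = 0.2550
  C_22 = (0.80)(0.85) − (-0.45)(-0.15) = 0.6125
  C_23 = −[(0.80)(0.00) − (-0.30)(-0.15)] = 0.0450
  C_31 = (-0.30)(0.00) − (-0.45)(0.60) = 0.2700
  C_32 = −[(0.80)(0.00) − (-0.45)(-0.05)] = 0.0225
  C_33 = (0.80)(0.60) − (-0.30)(-0.05) = 0.4650
det(I−A) = Σ_j (I−A)_1j·C_1j = (0.80)(0.5100) + (-0.30)(0.0425) + (-0.45)(0.0900) = 0.35475
adj(I−A) = Cᵀ =
  [ 0.5100   0.2550   0.2700]
  [ 0.0425   0.6125   0.0225]
  [ 0.0900   0.0450   0.4650]
(I − A)⁻¹ = adj(I−A) / det(I−A) ≈
  [   1.4376     0.7188     0.7611]
  [   0.1198     1.7266     0.0634]
  [   0.2537     0.1268     1.3108]
Δx = (I − A)⁻¹ Δd with Δd having +25 in the Real Estate component and 0 elsewhere.
So Δx_R = L_RR · (+25), where L_RR = adj(I−A)_RR / det(I−A) = 0.5100 / 0.35475.
Δx_R = 0.5100 × (+25) / 0.35475 = 12.75 / 0.35475 ≈ 35.94.

Δx_R = 35.94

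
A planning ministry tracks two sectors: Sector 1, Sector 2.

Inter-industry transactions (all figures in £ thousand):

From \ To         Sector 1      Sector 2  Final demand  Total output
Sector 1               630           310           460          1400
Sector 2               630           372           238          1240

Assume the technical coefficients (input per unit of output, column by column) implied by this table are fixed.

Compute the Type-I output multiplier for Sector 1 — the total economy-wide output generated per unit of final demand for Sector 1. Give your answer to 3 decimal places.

Technical coefficients a_ij = z_ij / X_j:
  a_11 = 630/1400 = 0.45, a_21 = 630/1400 = 0.45
  a_12 = 310/1240 = 0.25, a_22 = 372/1240 = 0.30
I − A =
  [   0.55    -0.25]
  [  -0.45     0.70]
det(I−A) = (0.55)(0.70) − (-0.25)(-0.45) = 0.2725
adj(I−A) = [[0.70, 0.25], [0.45, 0.55]]
(I − A)⁻¹ = adj(I−A) / det(I−A) ≈
  [   2.5688     0.9174]
  [   1.6514     2.0183]
The output multiplier for sector j is the column-j sum of the Leontief inverse (I − A)⁻¹ = adj(I−A) / det(I−A).
Column 1 of adj(I−A): (0.70, 0.45); det(I−A) = 0.2725.
m_1 = (0.70 + 0.45) / 0.2725 = 1.15 / 0.2725 ≈ 4.220.

m_1 = 4.220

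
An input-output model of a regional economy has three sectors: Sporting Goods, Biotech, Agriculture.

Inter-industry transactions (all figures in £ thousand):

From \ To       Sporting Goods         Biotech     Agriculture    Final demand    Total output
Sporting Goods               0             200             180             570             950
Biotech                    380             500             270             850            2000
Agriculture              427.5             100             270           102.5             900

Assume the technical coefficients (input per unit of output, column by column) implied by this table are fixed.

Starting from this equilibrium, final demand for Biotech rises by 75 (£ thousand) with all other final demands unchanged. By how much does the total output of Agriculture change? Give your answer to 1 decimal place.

Δx_A = 17.9

Technical coefficients a_ij = z_ij / X_j:
  a_SS = 0/950 = 0.00, a_BS = 380/950 = 0.40, a_AS = 427.5/950 = 0.45
  a_SB = 200/2000 = 0.10, a_BB = 500/2000 = 0.25, a_AB = 100/2000 = 0.05
  a_SA = 180/900 = 0.20, a_BA = 270/900 = 0.30, a_AA = 270/900 = 0.30
I − A =
  [   1.00    -0.10    -0.20]
  [  -0.40     0.75    -0.30]
  [  -0.45    -0.05     0.70]
Cofactors of I−A, C_ij = (−1)^(i+j)·(minor ij) (rows/columns in the sector order above):
  C_11 = (0.75)(0.70) − (-0.30)(-0.05) = 0.5100
  C_12 = −[(-0.40)(0.70) − (-0.30)(-0.45)] = 0.4150
  C_13 = (-0.40)(-0.05) − (0.75)(-0.45) = 0.3575
  C_21 = −[(-0.10)(0.70) − (-0.20)(-0.05)] = 0.0800
  C_22 = (1.00)(0.70) − (-0.20)(-0.45) = 0.6100
  C_23 = −[(1.00)(-0.05) − (-0.10)(-0.45)] = 0.0950
  C_31 = (-0.10)(-0.30) − (-0.20)(0.75) = 0.1800
  C_32 = −[(1.00)(-0.30) − (-0.20)(-0.40)] = 0.3800
  C_33 = (1.00)(0.75) − (-0.10)(-0.40) = 0.7100
det(I−A) = Σ_j (I−A)_1j·C_1j = (1.00)(0.5100) + (-0.10)(0.4150) + (-0.20)(0.3575) = 0.3970
adj(I−A) = Cᵀ =
  [ 0.5100   0.0800   0.1800]
  [ 0.4150   0.6100   0.3800]
  [ 0.3575   0.0950   0.7100]
(I − A)⁻¹ = adj(I−A) / det(I−A) ≈
  [   1.2846     0.2015     0.4534]
  [   1.0453     1.5365     0.9572]
  [   0.9005     0.2393     1.7884]
Δx = (I − A)⁻¹ Δd with Δd having +75 in the Biotech component and 0 elsewhere.
So Δx_A = L_AB · (+75), where L_AB = adj(I−A)_AB / det(I−A) = 0.0950 / 0.3970.
Δx_A = 0.0950 × (+75) / 0.3970 = 7.125 / 0.3970 ≈ 17.9.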